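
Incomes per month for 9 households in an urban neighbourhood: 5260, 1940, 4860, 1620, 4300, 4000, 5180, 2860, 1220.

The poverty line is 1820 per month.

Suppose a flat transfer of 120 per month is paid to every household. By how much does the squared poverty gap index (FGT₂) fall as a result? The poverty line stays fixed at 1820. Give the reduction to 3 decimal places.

0.005

Before: below the line — 1220, 1620; squared poverty gap index (FGT₂) = 0.01342.
After the 120 transfer: below the line — 1340, 1740; squared poverty gap index (FGT₂) = 0.00794.
Reduction = 0.01342 − 0.00794 = 0.005.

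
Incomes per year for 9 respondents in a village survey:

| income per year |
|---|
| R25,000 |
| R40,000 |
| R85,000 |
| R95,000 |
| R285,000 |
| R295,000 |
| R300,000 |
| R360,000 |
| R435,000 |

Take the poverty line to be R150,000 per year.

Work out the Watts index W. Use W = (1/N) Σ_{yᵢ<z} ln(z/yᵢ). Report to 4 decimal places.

Poor units: R25,000, R40,000, R85,000, R95,000 (q = 4 of N = 9).
Log shortfalls: ln(150000/25000) = 1.7918; ln(150000/40000) = 1.3218; ln(150000/85000) = 0.5680; ln(150000/95000) = 0.4568.
W = 4.138258 / 9 = 0.4598.

0.4598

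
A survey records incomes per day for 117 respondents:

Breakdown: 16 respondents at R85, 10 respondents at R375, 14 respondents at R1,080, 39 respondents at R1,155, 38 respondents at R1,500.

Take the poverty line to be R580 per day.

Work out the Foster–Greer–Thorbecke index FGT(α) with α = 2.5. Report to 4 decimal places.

0.0984

Below the line: 16×R85, 10×R375 (q = 26 of N = 117).
Shortfall ratios: (580−85)/580 = 0.8534 (×16); (580−375)/580 = 0.3534 (×10).
Raised to α = 2.5: 0.67289 (×16); 0.07427 (×10).
Sum = 11.508916; FGT(2.5) = 11.508916 / 117 = 0.0984.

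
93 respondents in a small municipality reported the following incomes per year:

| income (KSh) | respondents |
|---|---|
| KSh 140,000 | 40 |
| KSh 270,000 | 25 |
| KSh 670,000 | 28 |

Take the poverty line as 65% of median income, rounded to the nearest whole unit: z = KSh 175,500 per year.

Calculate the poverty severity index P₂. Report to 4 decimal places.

0.0176

Incomes under z: 40×KSh 140,000 (q = 40 of N = 93).
Shortfall ratios: (175500−140000)/175500 = 0.2023 (×40).
Squared: 0.0409 (×40).
Sum = 1.636675; P₂ = 1.636675 / 93 = 0.0176.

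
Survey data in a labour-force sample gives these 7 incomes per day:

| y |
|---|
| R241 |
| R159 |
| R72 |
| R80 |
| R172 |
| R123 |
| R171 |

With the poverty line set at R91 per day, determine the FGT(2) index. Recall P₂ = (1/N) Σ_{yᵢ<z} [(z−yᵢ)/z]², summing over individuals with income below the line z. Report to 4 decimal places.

Below the line: R72, R80 (q = 2 of N = 7).
Gap ratios (z−y)/z: (91−72)/91 = 0.2088; (91−80)/91 = 0.1209.
Squared: 0.0436; 0.0146.
Sum = 0.058206; P₂ = 0.058206 / 7 = 0.0083.

0.0083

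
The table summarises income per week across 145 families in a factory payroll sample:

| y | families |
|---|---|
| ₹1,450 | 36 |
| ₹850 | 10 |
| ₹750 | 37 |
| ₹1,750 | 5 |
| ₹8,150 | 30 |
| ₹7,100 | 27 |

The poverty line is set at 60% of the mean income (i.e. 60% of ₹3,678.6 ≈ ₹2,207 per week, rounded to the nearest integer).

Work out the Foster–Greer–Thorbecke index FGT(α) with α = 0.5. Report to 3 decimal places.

0.423

Poor units: 37×₹750, 10×₹850, 36×₹1,450, 5×₹1,750 (q = 88 of N = 145).
Shortfall ratios: (2207−750)/2207 = 0.6602 (×37); (2207−850)/2207 = 0.6149 (×10); (2207−1450)/2207 = 0.3430 (×36); (2207−1750)/2207 = 0.2071 (×5).
Raised to α = 0.5: 0.81251 (×37); 0.78413 (×10); 0.58566 (×36); 0.45505 (×5).
Sum = 61.263232; FGT(0.5) = 61.263232 / 145 = 0.423.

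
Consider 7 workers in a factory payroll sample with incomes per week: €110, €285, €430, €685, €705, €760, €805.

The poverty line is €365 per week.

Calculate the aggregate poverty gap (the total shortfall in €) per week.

Poor units: €110, €285 (q = 2 of N = 7).
Individual gaps: 365−110 = 255; 365−285 = 80.
Aggregate gap = €335.

€335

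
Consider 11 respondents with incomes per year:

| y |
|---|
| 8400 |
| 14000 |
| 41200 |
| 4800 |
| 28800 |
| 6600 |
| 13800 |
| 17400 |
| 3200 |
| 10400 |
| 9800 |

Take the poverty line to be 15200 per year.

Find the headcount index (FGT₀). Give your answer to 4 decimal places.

0.7273

8 of the 11 respondents have income below 15200.
H = 8/11 = 0.7273.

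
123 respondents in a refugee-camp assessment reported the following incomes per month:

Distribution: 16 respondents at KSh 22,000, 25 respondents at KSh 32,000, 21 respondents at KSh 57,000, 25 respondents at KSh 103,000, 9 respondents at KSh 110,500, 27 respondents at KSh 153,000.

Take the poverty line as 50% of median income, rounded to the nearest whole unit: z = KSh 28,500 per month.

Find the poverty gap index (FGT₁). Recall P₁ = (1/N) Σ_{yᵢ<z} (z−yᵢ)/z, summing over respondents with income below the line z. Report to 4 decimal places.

0.0297

Poor units: 16×KSh 22,000 (q = 16 of N = 123).
Normalized shortfalls: (28500−22000)/28500 = 0.2281 (×16).
Sum of shortfalls = 3.649123; P₁ averages over all N: 3.649123 / 123 = 0.0297.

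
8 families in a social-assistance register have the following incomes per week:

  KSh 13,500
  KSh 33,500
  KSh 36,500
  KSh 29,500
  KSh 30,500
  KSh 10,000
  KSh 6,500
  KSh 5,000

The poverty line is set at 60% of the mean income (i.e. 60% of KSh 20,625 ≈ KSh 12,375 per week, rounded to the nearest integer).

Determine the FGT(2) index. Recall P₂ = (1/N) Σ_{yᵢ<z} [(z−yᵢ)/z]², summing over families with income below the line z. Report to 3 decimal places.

Below the line: KSh 5,000, KSh 6,500, KSh 10,000 (q = 3 of N = 8).
Gap ratios (z−y)/z: (12375−5000)/12375 = 0.5960; (12375−6500)/12375 = 0.4747; (12375−10000)/12375 = 0.1919.
Squared: 0.3552; 0.2254; 0.0368.
Sum = 0.617386; P₂ = 0.617386 / 8 = 0.077.

0.077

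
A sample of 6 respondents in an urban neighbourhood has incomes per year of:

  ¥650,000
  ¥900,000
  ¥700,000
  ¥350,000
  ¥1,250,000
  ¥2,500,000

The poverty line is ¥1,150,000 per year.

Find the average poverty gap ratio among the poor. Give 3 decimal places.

0.435

Poor units: ¥350,000, ¥650,000, ¥700,000, ¥900,000 (q = 4 of N = 6).
Relative gaps: 0.6957, 0.4348, 0.3913, 0.2174; sum = 1.739130.
The income-gap ratio divides by q (the poor only): 1.739130 / 4 = 0.435.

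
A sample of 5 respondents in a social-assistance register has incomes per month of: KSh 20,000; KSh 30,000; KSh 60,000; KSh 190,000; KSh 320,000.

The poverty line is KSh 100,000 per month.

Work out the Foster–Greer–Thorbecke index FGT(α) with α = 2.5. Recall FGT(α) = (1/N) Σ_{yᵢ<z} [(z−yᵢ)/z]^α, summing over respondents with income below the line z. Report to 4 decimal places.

Incomes under z: KSh 20,000, KSh 30,000, KSh 60,000 (q = 3 of N = 5).
Shortfall ratios: (100000−20000)/100000 = 0.8000; (100000−30000)/100000 = 0.7000; (100000−60000)/100000 = 0.4000.
Raised to α = 2.5: 0.57243; 0.40996; 0.10119.
Sum = 1.083590; FGT(2.5) = 1.083590 / 5 = 0.2167.

0.2167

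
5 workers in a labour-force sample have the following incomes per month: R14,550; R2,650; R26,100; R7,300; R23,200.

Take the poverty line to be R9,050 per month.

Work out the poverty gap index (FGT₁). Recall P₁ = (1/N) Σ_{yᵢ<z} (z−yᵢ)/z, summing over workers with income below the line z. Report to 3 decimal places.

Below z: R2,650, R7,300 (q = 2 of N = 5).
Shortfall ratios: (9050−2650)/9050 = 0.7072; (9050−7300)/9050 = 0.1934.
Σ = 0.900552. Dividing by the full population N = 5 gives P₁ = 0.180.

0.180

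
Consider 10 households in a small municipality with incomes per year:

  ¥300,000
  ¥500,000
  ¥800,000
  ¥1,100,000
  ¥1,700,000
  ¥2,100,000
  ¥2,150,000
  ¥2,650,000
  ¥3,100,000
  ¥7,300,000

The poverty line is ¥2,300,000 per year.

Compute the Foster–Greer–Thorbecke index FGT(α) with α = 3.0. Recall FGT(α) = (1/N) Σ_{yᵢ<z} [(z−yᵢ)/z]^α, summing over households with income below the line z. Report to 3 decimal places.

0.157

Poor units: ¥300,000, ¥500,000, ¥800,000, ¥1,100,000, ¥1,700,000, ¥2,100,000, ¥2,150,000 (q = 7 of N = 10).
Shortfall ratios: (2300000−300000)/2300000 = 0.8696; (2300000−500000)/2300000 = 0.7826; (2300000−800000)/2300000 = 0.6522; (2300000−1100000)/2300000 = 0.5217; (2300000−1700000)/2300000 = 0.2609; (2300000−2100000)/2300000 = 0.0870; (2300000−2150000)/2300000 = 0.0652.
Raised to α = 3.0: 0.65752; 0.47933; 0.27739; 0.14202; 0.01775; 0.00066; 0.00028.
Sum = 1.574947; FGT(3.0) = 1.574947 / 10 = 0.157.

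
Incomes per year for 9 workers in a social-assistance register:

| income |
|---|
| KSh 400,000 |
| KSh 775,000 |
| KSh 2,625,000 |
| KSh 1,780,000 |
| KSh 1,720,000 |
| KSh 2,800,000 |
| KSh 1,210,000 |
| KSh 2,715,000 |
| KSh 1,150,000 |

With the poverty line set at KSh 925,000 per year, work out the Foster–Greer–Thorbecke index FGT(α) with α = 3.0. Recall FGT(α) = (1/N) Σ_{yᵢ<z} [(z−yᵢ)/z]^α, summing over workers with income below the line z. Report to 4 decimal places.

0.0208

Poor units: KSh 400,000, KSh 775,000 (q = 2 of N = 9).
Normalized shortfalls: (925000−400000)/925000 = 0.5676; (925000−775000)/925000 = 0.1622.
Raised to α = 3.0: 0.18283; 0.00426.
Sum = 0.187097; FGT(3.0) = 0.187097 / 9 = 0.0208.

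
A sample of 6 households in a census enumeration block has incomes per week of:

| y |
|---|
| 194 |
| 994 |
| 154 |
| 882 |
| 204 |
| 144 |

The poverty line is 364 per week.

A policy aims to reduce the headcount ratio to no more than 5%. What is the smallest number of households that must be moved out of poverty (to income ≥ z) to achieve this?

4

4 of the 6 households are poor, so H = 4/6 = 0.667.
A headcount ratio of at most 5% allows at most ⌊0.05 × 6⌋ = 0 poor households.
So at least 4 − 0 = 4 must be lifted.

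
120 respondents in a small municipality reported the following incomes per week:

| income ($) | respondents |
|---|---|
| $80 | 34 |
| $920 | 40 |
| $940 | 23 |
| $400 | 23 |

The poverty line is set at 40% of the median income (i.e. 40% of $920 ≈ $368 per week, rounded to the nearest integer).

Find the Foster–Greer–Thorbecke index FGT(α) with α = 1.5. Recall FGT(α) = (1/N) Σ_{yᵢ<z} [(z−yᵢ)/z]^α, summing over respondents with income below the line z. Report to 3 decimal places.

Poor units: 34×$80 (q = 34 of N = 120).
Relative gaps: (368−80)/368 = 0.7826 (×34).
Raised to α = 1.5: 0.69234 (×34).
Sum = 23.539429; FGT(1.5) = 23.539429 / 120 = 0.196.

0.196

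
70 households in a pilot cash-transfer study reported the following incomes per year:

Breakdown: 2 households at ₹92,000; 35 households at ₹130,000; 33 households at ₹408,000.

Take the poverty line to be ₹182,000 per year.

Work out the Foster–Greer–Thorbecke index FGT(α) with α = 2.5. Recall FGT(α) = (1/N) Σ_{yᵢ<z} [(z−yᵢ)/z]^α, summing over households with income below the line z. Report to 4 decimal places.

0.0267

Incomes under z: 2×₹92,000, 35×₹130,000 (q = 37 of N = 70).
Relative gaps: (182000−92000)/182000 = 0.4945 (×2); (182000−130000)/182000 = 0.2857 (×35).
Raised to α = 2.5: 0.17196 (×2); 0.04363 (×35).
Sum = 1.871127; FGT(2.5) = 1.871127 / 70 = 0.0267.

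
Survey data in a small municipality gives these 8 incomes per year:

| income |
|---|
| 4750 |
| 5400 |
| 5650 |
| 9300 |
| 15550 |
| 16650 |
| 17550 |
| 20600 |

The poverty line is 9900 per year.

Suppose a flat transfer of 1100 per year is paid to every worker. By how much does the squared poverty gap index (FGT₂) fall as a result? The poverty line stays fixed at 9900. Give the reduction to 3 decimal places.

0.035

Before: below the line — 4750, 5400, 5650, 9300; squared poverty gap index (FGT₂) = 0.08315.
After the 1100 transfer: below the line — 5850, 6500, 6750; squared poverty gap index (FGT₂) = 0.04832.
Reduction = 0.08315 − 0.04832 = 0.035.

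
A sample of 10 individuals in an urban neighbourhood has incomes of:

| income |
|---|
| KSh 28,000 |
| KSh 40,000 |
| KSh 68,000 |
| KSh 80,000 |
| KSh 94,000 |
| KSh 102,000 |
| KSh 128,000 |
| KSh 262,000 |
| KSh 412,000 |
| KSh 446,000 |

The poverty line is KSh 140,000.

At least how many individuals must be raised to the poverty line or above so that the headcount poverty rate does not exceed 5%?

7

7 of the 10 individuals are poor, so H = 7/10 = 0.700.
A headcount ratio of at most 5% allows at most ⌊0.05 × 10⌋ = 0 poor individuals.
So at least 7 − 0 = 7 must be lifted.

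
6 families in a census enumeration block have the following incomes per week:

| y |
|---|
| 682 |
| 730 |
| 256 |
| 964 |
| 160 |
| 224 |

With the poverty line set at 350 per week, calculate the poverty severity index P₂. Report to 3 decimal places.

0.083

Poor units: 160, 224, 256 (q = 3 of N = 6).
Relative gaps: (350−160)/350 = 0.5429; (350−224)/350 = 0.3600; (350−256)/350 = 0.2686.
Squared: 0.2947; 0.1296; 0.0721.
Sum = 0.496424; P₂ = 0.496424 / 6 = 0.083.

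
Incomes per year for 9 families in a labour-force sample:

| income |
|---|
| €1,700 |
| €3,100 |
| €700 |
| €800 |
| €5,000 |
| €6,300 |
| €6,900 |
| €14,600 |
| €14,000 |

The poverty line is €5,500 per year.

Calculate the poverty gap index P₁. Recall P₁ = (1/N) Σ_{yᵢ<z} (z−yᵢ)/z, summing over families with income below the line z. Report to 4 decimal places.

Poor units: €700, €800, €1,700, €3,100, €5,000 (q = 5 of N = 9).
Shortfall ratios: (5500−700)/5500 = 0.8727; (5500−800)/5500 = 0.8545; (5500−1700)/5500 = 0.6909; (5500−3100)/5500 = 0.4364; (5500−5000)/5500 = 0.0909.
Σ = 2.945455. Dividing by the full population N = 9 gives P₁ = 0.3273.

0.3273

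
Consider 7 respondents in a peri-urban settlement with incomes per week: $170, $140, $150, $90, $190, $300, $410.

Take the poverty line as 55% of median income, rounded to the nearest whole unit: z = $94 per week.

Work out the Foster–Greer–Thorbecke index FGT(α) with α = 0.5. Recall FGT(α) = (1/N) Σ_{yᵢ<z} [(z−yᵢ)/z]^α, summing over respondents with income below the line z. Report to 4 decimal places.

0.0295

Incomes under z: $90 (q = 1 of N = 7).
Relative gaps: (94−90)/94 = 0.0426.
Raised to α = 0.5: 0.20628.
Sum = 0.206284; FGT(0.5) = 0.206284 / 7 = 0.0295.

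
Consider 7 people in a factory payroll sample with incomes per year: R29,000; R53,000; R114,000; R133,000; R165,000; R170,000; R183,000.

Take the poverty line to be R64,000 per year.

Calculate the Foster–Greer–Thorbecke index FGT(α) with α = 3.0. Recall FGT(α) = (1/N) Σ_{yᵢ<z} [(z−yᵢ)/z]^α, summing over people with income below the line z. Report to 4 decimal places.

Incomes under z: R29,000, R53,000 (q = 2 of N = 7).
Gap ratios (z−y)/z: (64000−29000)/64000 = 0.5469; (64000−53000)/64000 = 0.1719.
Raised to α = 3.0: 0.16356; 0.00508.
Sum = 0.168633; FGT(3.0) = 0.168633 / 7 = 0.0241.

0.0241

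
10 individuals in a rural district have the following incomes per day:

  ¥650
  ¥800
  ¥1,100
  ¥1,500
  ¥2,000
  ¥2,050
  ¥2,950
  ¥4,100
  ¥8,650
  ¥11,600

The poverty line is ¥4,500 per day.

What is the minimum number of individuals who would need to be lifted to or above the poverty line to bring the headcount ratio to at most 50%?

Currently q = 8 of N = 10 are below the line (H = 0.800).
A headcount ratio of at most 50% allows at most ⌊0.50 × 10⌋ = 5 poor individuals.
So at least 8 − 5 = 3 must be lifted.

3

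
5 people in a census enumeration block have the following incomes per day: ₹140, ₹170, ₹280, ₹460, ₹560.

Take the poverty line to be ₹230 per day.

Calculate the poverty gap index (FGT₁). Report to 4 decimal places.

0.1304

Poor units: ₹140, ₹170 (q = 2 of N = 5).
Normalized shortfalls: (230−140)/230 = 0.3913; (230−170)/230 = 0.2609.
Σ = 0.652174. Dividing by the full population N = 5 gives P₁ = 0.1304.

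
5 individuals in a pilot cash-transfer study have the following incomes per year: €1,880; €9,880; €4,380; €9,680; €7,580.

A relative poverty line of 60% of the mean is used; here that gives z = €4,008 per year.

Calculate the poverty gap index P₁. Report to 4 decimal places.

0.1062

Incomes under z: €1,880 (q = 1 of N = 5).
Gap ratios (z−y)/z: (4008−1880)/4008 = 0.5309.
Σ = 0.530938. Dividing by the full population N = 5 gives P₁ = 0.1062.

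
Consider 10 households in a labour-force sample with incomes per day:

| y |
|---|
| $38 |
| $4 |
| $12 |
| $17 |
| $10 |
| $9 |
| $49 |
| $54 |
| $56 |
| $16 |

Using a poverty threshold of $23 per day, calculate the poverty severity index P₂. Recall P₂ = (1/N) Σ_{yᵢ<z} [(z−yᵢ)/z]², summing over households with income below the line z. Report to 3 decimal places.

Poor units: $4, $9, $10, $12, $16, $17 (q = 6 of N = 10).
Relative gaps: (23−4)/23 = 0.8261; (23−9)/23 = 0.6087; (23−10)/23 = 0.5652; (23−12)/23 = 0.4783; (23−16)/23 = 0.3043; (23−17)/23 = 0.2609.
Squared: 0.6824; 0.3705; 0.3195; 0.2287; 0.0926; 0.0681.
Sum = 1.761815; P₂ = 1.761815 / 10 = 0.176.

0.176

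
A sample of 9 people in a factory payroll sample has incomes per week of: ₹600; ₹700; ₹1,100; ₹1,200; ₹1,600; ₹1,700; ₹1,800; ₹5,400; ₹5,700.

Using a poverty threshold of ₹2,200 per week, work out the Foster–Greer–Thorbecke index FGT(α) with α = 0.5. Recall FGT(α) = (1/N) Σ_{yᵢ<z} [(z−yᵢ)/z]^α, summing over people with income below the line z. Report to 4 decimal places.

Incomes under z: ₹600, ₹700, ₹1,100, ₹1,200, ₹1,600, ₹1,700, ₹1,800 (q = 7 of N = 9).
Relative gaps: (2200−600)/2200 = 0.7273; (2200−700)/2200 = 0.6818; (2200−1100)/2200 = 0.5000; (2200−1200)/2200 = 0.4545; (2200−1600)/2200 = 0.2727; (2200−1700)/2200 = 0.2273; (2200−1800)/2200 = 0.1818.
Raised to α = 0.5: 0.85280; 0.82572; 0.70711; 0.67420; 0.52223; 0.47673; 0.42640.
Sum = 4.485198; FGT(0.5) = 4.485198 / 9 = 0.4984.

0.4984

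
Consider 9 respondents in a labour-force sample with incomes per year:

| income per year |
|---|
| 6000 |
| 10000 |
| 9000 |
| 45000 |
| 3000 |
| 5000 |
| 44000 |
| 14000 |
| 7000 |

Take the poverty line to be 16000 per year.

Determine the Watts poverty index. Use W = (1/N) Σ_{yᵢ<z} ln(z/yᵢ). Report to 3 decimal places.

Incomes under z: 3000, 5000, 6000, 7000, 9000, 10000, 14000 (q = 7 of N = 9).
Log gaps: ln(16000/3000) = 1.6740; ln(16000/5000) = 1.1632; ln(16000/6000) = 0.9808; ln(16000/7000) = 0.8267; ln(16000/9000) = 0.5754; ln(16000/10000) = 0.4700; ln(16000/14000) = 0.1335.
W = 5.823534 / 9 = 0.647.

0.647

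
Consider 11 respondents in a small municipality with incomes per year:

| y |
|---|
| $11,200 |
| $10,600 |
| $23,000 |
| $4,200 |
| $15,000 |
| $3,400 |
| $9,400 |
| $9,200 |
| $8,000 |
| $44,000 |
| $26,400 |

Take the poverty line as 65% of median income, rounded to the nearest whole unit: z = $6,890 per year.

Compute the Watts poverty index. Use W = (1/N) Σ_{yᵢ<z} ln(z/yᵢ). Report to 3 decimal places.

0.109

Below z: $3,400, $4,200 (q = 2 of N = 11).
Log gaps: ln(6890/3400) = 0.7063; ln(6890/4200) = 0.4950.
W = 1.201282 / 11 = 0.109.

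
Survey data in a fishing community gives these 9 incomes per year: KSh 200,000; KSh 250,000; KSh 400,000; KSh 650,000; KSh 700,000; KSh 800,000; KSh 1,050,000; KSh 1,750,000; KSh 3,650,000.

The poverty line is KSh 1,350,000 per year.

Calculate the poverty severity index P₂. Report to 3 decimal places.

0.289

Poor units: KSh 200,000, KSh 250,000, KSh 400,000, KSh 650,000, KSh 700,000, KSh 800,000, KSh 1,050,000 (q = 7 of N = 9).
Relative gaps: (1350000−200000)/1350000 = 0.8519; (1350000−250000)/1350000 = 0.8148; (1350000−400000)/1350000 = 0.7037; (1350000−650000)/1350000 = 0.5185; (1350000−700000)/1350000 = 0.4815; (1350000−800000)/1350000 = 0.4074; (1350000−1050000)/1350000 = 0.2222.
Squared: 0.7257; 0.6639; 0.4952; 0.2689; 0.2318; 0.1660; 0.0494.
Sum = 2.600823; P₂ = 2.600823 / 9 = 0.289.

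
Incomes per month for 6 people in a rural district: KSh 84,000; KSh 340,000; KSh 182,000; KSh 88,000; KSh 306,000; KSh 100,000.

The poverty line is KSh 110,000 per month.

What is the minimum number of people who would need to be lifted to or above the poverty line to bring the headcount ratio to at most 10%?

3

Currently q = 3 of N = 6 are below the line (H = 0.500).
A headcount ratio of at most 10% allows at most ⌊0.10 × 6⌋ = 0 poor people.
So at least 3 − 0 = 3 must be lifted.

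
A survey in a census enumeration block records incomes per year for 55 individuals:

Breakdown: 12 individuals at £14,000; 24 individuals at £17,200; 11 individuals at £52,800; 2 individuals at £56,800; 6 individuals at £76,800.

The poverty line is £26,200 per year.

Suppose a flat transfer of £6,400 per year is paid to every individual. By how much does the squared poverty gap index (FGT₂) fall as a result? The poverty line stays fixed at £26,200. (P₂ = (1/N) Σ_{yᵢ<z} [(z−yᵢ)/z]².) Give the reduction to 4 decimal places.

Before: below the line — 12×£14,000, 24×£17,200; squared poverty gap index (FGT₂) = 0.098799.
After the £6,400 transfer: below the line — 12×£20,400, 24×£23,600; squared poverty gap index (FGT₂) = 0.014990.
Reduction = 0.098799 − 0.014990 = 0.0838.

0.0838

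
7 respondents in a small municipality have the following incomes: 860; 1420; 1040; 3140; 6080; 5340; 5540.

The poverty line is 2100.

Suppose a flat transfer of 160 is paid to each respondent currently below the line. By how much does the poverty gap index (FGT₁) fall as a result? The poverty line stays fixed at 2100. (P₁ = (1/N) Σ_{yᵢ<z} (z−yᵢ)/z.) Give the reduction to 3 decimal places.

0.033

Before: below the line — 860, 1040, 1420; poverty gap index (FGT₁) = 0.20272.
After the 160 transfer: below the line — 1020, 1200, 1580; poverty gap index (FGT₁) = 0.17007.
Reduction = 0.20272 − 0.17007 = 0.033.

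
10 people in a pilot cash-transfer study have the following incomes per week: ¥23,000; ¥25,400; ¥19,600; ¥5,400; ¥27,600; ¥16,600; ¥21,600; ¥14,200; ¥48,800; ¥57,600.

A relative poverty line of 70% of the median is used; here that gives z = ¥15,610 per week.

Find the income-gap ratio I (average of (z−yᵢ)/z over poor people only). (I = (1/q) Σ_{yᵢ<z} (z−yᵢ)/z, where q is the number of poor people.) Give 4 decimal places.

Below the line: ¥5,400, ¥14,200 (q = 2 of N = 10).
Relative gaps: 0.6541, 0.0903; sum = 0.744395.
I averages over the q = 2 poor units only: 0.744395 / 2 = 0.3722.

0.3722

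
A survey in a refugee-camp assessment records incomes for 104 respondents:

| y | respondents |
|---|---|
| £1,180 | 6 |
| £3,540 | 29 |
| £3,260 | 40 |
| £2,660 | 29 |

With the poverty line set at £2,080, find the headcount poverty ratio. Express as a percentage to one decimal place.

5.8%

6 of the 104 respondents have income below £2,080.
H = 6/104 = 5.8%.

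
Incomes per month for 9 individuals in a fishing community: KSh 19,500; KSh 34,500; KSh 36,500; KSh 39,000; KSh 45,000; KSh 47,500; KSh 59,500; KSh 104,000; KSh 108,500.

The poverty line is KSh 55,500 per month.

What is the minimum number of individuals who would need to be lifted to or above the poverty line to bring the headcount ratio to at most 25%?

4

Currently q = 6 of N = 9 are below the line (H = 0.667).
A headcount ratio of at most 25% allows at most ⌊0.25 × 9⌋ = 2 poor individuals.
So at least 6 − 2 = 4 must be lifted.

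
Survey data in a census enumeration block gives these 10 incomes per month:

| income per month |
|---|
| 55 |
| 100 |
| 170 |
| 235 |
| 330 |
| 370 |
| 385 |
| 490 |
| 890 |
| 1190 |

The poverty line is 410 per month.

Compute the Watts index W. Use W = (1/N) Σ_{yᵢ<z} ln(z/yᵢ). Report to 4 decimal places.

0.5239

Incomes under z: 55, 100, 170, 235, 330, 370, 385 (q = 7 of N = 10).
Log shortfalls: ln(410/55) = 2.0088; ln(410/100) = 1.4110; ln(410/170) = 0.8804; ln(410/235) = 0.5566; ln(410/330) = 0.2171; ln(410/370) = 0.1027; ln(410/385) = 0.0629.
W = 5.239374 / 10 = 0.5239.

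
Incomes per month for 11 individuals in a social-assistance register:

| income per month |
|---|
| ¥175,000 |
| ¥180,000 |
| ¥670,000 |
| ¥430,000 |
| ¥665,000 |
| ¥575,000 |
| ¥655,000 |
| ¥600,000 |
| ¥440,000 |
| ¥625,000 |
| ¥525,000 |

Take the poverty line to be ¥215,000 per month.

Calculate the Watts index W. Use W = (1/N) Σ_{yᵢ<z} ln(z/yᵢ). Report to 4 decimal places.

Below z: ¥175,000, ¥180,000 (q = 2 of N = 11).
Log shortfalls: ln(215000/175000) = 0.2059; ln(215000/180000) = 0.1777.
W = 0.383533 / 11 = 0.0349.

0.0349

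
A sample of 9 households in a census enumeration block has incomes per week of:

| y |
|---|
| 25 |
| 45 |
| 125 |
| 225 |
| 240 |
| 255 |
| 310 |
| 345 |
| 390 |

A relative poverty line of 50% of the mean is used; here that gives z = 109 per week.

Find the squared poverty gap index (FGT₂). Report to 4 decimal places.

Below z: 25, 45 (q = 2 of N = 9).
Normalized shortfalls: (109−25)/109 = 0.7706; (109−45)/109 = 0.5872.
Squared: 0.5939; 0.3448.
Sum = 0.938642; P₂ = 0.938642 / 9 = 0.1043.

0.1043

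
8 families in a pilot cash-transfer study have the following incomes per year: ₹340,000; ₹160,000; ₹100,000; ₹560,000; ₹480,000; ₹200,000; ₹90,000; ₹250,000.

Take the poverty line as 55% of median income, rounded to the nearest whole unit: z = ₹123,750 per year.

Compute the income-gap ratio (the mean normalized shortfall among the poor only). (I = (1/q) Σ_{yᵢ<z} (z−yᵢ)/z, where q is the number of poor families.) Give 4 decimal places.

0.2323

Below z: ₹90,000, ₹100,000 (q = 2 of N = 8).
Shortfall ratios (z−y)/z: 0.2727, 0.1919; sum = 0.464646.
The income-gap ratio divides by q (the poor only): 0.464646 / 2 = 0.2323.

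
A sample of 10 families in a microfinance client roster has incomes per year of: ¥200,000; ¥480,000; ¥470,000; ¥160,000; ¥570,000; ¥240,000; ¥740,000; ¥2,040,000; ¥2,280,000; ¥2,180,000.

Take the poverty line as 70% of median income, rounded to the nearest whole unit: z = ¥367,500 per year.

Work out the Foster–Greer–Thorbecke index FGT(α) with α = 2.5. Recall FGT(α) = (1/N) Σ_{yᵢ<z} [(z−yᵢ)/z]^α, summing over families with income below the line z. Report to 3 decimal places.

Below the line: ¥160,000, ¥200,000, ¥240,000 (q = 3 of N = 10).
Normalized shortfalls: (367500−160000)/367500 = 0.5646; (367500−200000)/367500 = 0.4558; (367500−240000)/367500 = 0.3469.
Raised to α = 2.5: 0.23955; 0.14025; 0.07090.
Sum = 0.450698; FGT(2.5) = 0.450698 / 10 = 0.045.

0.045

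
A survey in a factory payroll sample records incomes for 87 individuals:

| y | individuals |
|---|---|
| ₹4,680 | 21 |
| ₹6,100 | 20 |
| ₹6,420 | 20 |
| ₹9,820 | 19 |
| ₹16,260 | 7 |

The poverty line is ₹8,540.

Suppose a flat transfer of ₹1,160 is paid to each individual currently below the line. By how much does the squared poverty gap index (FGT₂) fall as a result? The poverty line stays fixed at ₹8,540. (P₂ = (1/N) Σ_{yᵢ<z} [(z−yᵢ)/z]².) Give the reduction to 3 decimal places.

Before: below the line — 21×₹4,680, 20×₹6,100, 20×₹6,420; squared poverty gap index (FGT₂) = 0.08225.
After the ₹1,160 transfer: below the line — 21×₹5,840, 20×₹7,260, 20×₹7,580; squared poverty gap index (FGT₂) = 0.03220.
Reduction = 0.08225 − 0.03220 = 0.050.

0.050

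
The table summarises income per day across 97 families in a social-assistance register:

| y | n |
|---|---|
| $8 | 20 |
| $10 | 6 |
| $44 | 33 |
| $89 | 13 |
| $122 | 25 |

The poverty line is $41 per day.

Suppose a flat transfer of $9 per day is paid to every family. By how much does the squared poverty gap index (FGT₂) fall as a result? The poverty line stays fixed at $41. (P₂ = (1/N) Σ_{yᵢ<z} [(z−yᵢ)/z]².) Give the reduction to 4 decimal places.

Before: below the line — 20×$8, 6×$10; squared poverty gap index (FGT₂) = 0.168935.
After the $9 transfer: below the line — 20×$17, 6×$19; squared poverty gap index (FGT₂) = 0.088460.
Reduction = 0.168935 − 0.088460 = 0.0805.

0.0805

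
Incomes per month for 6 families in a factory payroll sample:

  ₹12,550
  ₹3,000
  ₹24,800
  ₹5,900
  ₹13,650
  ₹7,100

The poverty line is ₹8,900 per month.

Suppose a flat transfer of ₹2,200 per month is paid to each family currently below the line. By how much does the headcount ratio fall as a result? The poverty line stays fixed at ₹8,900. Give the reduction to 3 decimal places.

Before: below the line — ₹3,000, ₹5,900, ₹7,100; headcount ratio = 0.50000.
After the ₹2,200 transfer: below the line — ₹5,200, ₹8,100; headcount ratio = 0.33333.
Reduction = 0.50000 − 0.33333 = 0.167.

0.167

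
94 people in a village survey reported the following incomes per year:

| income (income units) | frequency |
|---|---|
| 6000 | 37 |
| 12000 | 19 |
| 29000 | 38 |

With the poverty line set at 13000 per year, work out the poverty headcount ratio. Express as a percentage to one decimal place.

56 of the 94 people have income below 13000.
H = 56/94 = 59.6%.

59.6%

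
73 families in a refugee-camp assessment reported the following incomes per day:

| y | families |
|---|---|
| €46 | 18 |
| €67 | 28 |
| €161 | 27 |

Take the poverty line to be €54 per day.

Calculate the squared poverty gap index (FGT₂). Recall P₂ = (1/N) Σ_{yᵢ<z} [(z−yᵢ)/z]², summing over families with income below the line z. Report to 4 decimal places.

0.0054

Below z: 18×€46 (q = 18 of N = 73).
Gap ratios (z−y)/z: (54−46)/54 = 0.1481 (×18).
Squared: 0.0219 (×18).
Sum = 0.395062; P₂ = 0.395062 / 73 = 0.0054.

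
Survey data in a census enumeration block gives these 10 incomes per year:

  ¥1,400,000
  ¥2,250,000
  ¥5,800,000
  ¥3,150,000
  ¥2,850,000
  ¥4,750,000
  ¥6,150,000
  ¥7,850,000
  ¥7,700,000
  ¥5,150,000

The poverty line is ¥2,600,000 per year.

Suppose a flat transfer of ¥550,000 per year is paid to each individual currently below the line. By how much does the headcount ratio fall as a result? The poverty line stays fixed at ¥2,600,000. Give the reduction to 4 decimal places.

Before: below the line — ¥1,400,000, ¥2,250,000; headcount ratio = 0.200000.
After the ¥550,000 transfer: below the line — ¥1,950,000; headcount ratio = 0.100000.
Reduction = 0.200000 − 0.100000 = 0.1000.

0.1000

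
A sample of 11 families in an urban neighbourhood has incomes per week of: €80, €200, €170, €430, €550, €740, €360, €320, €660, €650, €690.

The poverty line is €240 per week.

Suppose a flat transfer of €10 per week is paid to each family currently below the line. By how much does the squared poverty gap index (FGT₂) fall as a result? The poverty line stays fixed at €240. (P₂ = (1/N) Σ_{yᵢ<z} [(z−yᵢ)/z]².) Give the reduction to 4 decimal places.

Before: below the line — €80, €170, €200; squared poverty gap index (FGT₂) = 0.050663.
After the €10 transfer: below the line — €90, €180, €210; squared poverty gap index (FGT₂) = 0.042614.
Reduction = 0.050663 − 0.042614 = 0.0080.

0.0080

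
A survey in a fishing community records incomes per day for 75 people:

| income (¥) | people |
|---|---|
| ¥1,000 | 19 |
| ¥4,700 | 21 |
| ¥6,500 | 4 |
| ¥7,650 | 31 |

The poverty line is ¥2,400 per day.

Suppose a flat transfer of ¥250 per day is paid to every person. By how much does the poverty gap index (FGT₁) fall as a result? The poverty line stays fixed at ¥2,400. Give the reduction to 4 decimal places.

Before: below the line — 19×¥1,000; poverty gap index (FGT₁) = 0.147778.
After the ¥250 transfer: below the line — 19×¥1,250; poverty gap index (FGT₁) = 0.121389.
Reduction = 0.147778 − 0.121389 = 0.0264.

0.0264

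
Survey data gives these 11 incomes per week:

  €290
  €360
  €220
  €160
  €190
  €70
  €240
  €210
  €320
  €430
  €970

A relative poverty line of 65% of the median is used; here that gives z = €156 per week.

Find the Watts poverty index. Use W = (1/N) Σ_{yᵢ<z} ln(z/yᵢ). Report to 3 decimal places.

0.073

Poor units: €70 (q = 1 of N = 11).
ln(z/y) terms: ln(156/70) = 0.8014.
W = 0.801361 / 11 = 0.073.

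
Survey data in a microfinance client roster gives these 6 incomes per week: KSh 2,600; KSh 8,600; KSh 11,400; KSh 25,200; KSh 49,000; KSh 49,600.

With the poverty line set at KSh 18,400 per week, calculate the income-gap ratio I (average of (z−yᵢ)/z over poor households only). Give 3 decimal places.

0.591

Poor units: KSh 2,600, KSh 8,600, KSh 11,400 (q = 3 of N = 6).
Shortfall ratios (z−y)/z: 0.8587, 0.5326, 0.3804; sum = 1.771739.
The income-gap ratio divides by q (the poor only): 1.771739 / 3 = 0.591.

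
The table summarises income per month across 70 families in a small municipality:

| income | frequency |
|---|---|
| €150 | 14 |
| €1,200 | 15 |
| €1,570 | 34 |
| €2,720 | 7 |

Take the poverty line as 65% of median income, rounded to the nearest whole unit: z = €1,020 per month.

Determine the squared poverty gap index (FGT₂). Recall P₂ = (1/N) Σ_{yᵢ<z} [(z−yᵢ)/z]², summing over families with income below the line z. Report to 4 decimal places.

Below the line: 14×€150 (q = 14 of N = 70).
Normalized shortfalls: (1020−150)/1020 = 0.8529 (×14).
Squared: 0.7275 (×14).
Sum = 10.185121; P₂ = 10.185121 / 70 = 0.1455.

0.1455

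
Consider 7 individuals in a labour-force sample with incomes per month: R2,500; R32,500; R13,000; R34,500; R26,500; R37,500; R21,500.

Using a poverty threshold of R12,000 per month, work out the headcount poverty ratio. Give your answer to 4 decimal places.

0.1429

1 of the 7 individuals have income below R12,000.
H = 1/7 = 0.1429.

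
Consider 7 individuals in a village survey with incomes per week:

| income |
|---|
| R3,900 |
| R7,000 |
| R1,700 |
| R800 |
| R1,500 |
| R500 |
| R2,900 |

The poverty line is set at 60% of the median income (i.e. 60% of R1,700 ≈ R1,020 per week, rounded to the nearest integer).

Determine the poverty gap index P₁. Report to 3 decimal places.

0.104

Incomes under z: R500, R800 (q = 2 of N = 7).
Gap ratios (z−y)/z: (1020−500)/1020 = 0.5098; (1020−800)/1020 = 0.2157.
Σ = 0.725490. Dividing by the full population N = 7 gives P₁ = 0.104.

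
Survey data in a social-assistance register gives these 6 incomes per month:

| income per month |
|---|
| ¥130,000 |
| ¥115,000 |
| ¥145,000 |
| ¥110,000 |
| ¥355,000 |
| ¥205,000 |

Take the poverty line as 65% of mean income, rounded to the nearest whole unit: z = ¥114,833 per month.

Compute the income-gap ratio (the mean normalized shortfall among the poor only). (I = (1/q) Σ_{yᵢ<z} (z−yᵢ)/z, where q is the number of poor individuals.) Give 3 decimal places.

Below the line: ¥110,000 (q = 1 of N = 6).
Relative gaps: 0.0421; sum = 0.042087.
I averages over the q = 1 poor units only: 0.042087 / 1 = 0.042.

0.042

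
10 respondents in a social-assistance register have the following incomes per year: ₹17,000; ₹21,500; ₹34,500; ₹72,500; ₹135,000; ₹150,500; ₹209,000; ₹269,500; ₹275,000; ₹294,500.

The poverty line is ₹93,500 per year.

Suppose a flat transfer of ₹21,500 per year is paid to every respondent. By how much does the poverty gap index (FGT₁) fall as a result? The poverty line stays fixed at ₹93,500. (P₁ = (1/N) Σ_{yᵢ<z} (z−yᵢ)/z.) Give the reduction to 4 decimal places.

Before: below the line — ₹17,000, ₹21,500, ₹34,500, ₹72,500; poverty gap index (FGT₁) = 0.244385.
After the ₹21,500 transfer: below the line — ₹38,500, ₹43,000, ₹56,000; poverty gap index (FGT₁) = 0.152941.
Reduction = 0.244385 − 0.152941 = 0.0914.

0.0914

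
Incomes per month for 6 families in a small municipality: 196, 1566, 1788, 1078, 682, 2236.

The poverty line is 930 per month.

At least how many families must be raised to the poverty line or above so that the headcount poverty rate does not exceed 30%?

Currently q = 2 of N = 6 are below the line (H = 0.333).
A headcount ratio of at most 30% allows at most ⌊0.30 × 6⌋ = 1 poor families.
So at least 2 − 1 = 1 must be lifted.

1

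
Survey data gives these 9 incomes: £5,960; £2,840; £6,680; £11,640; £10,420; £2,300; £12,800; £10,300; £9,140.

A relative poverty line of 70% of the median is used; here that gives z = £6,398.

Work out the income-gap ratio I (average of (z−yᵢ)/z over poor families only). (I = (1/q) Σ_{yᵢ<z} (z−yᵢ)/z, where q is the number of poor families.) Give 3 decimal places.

Below the line: £2,300, £2,840, £5,960 (q = 3 of N = 9).
Shortfall ratios (z−y)/z: 0.6405, 0.5561, 0.0685; sum = 1.265083.
I averages over the q = 3 poor units only: 1.265083 / 3 = 0.422.

0.422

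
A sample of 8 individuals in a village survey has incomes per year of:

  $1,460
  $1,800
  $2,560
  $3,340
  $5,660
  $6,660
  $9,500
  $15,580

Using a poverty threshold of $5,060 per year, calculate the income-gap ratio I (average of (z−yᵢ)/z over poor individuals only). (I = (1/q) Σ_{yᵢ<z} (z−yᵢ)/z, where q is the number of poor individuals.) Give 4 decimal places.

Poor units: $1,460, $1,800, $2,560, $3,340 (q = 4 of N = 8).
Shortfall ratios (z−y)/z: 0.7115, 0.6443, 0.4941, 0.3399; sum = 2.189723.
The income-gap ratio divides by q (the poor only): 2.189723 / 4 = 0.5474.

0.5474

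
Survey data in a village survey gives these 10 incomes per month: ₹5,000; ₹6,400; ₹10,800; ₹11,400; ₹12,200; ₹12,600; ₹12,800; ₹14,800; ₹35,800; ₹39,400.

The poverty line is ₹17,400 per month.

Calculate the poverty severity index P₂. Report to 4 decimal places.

0.1428

Incomes under z: ₹5,000, ₹6,400, ₹10,800, ₹11,400, ₹12,200, ₹12,600, ₹12,800, ₹14,800 (q = 8 of N = 10).
Gap ratios (z−y)/z: (17400−5000)/17400 = 0.7126; (17400−6400)/17400 = 0.6322; (17400−10800)/17400 = 0.3793; (17400−11400)/17400 = 0.3448; (17400−12200)/17400 = 0.2989; (17400−12600)/17400 = 0.2759; (17400−12800)/17400 = 0.2644; (17400−14800)/17400 = 0.1494.
Squared: 0.5079; 0.3997; 0.1439; 0.1189; 0.0893; 0.0761; 0.0699; 0.0223.
Sum = 1.427930; P₂ = 1.427930 / 10 = 0.1428.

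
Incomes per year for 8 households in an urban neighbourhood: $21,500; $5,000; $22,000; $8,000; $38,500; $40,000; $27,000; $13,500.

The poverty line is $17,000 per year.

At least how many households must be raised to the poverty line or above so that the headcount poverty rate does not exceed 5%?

Currently q = 3 of N = 8 are below the line (H = 0.375).
A headcount ratio of at most 5% allows at most ⌊0.05 × 8⌋ = 0 poor households.
So at least 3 − 0 = 3 must be lifted.

3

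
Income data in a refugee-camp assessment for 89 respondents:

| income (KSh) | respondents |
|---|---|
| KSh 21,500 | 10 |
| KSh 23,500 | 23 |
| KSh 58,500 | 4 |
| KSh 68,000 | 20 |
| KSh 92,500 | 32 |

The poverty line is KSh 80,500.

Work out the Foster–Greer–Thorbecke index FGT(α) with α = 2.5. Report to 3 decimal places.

0.165

Incomes under z: 10×KSh 21,500, 23×KSh 23,500, 4×KSh 58,500, 20×KSh 68,000 (q = 57 of N = 89).
Shortfall ratios: (80500−21500)/80500 = 0.7329 (×10); (80500−23500)/80500 = 0.7081 (×23); (80500−58500)/80500 = 0.2733 (×4); (80500−68000)/80500 = 0.1553 (×20).
Raised to α = 2.5: 0.45988 (×10); 0.42189 (×23); 0.03905 (×4); 0.00950 (×20).
Sum = 14.648393; FGT(2.5) = 14.648393 / 89 = 0.165.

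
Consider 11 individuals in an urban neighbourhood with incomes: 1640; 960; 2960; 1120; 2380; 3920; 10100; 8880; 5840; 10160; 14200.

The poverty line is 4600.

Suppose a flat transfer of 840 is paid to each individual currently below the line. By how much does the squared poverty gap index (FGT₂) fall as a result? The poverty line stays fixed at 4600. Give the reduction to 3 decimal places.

0.087

Before: below the line — 960, 1120, 1640, 2380, 2960, 3920; squared poverty gap index (FGT₂) = 0.18131.
After the 840 transfer: below the line — 1800, 1960, 2480, 3220, 3800; squared poverty gap index (FGT₂) = 0.09387.
Reduction = 0.18131 − 0.09387 = 0.087.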